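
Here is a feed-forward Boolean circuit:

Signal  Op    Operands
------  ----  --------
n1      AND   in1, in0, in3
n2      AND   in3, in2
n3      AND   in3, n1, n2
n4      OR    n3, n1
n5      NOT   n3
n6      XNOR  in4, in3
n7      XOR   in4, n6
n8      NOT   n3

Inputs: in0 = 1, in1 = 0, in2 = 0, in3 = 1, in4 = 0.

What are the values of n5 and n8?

n1 = in1 AND in0 AND in3 = 0 AND 1 AND 1 = 0
n2 = in3 AND in2 = 1 AND 0 = 0
n3 = in3 AND n1 AND n2 = 1 AND 0 AND 0 = 0
n5 = NOT n3 = NOT 0 = 1
n8 = NOT n3 = NOT 0 = 1

n5 = 1, n8 = 1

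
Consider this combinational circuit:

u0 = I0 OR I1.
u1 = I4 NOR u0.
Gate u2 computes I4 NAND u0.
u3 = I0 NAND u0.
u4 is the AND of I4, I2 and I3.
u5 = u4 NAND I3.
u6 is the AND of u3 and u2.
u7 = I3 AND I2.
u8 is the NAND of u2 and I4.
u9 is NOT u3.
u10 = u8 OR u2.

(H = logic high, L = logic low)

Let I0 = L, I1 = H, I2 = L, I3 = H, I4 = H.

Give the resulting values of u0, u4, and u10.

u0 = H, u4 = L, u10 = H

u0 = I0 OR I1 = L OR H = H
u2 = I4 NAND u0 = H NAND H = L
u4 = I4 AND I2 AND I3 = H AND L AND H = L
u8 = u2 NAND I4 = L NAND H = H
u10 = u8 OR u2 = H OR L = H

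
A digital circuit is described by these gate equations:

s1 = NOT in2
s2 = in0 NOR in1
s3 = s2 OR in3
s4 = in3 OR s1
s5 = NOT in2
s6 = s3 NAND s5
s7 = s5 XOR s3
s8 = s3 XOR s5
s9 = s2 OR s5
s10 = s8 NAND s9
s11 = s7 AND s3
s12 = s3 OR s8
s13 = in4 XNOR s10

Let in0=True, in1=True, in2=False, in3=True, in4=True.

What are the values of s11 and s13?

s11 = False; s13 = True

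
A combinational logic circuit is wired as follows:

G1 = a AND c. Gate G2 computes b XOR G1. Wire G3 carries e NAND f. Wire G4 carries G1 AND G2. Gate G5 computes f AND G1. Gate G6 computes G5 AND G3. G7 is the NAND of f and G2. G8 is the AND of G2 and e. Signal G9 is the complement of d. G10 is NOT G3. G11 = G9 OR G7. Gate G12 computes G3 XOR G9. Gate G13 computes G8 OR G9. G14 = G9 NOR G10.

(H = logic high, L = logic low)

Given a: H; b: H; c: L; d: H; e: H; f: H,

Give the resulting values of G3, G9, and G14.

G3 = e NAND f = H NAND H = L
G9 = NOT d = NOT H = L
G10 = NOT G3 = NOT L = H
G14 = G9 NOR G10 = L NOR H = L

G3 = L; G9 = L; G14 = L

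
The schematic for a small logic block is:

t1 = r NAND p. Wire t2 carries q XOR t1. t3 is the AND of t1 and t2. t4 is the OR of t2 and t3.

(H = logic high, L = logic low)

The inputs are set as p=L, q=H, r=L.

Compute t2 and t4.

t1 = r NAND p = L NAND L = H
t2 = q XOR t1 = H XOR H = L
t3 = t1 AND t2 = H AND L = L
t4 = t2 OR t3 = L OR L = L

t2 = L; t4 = L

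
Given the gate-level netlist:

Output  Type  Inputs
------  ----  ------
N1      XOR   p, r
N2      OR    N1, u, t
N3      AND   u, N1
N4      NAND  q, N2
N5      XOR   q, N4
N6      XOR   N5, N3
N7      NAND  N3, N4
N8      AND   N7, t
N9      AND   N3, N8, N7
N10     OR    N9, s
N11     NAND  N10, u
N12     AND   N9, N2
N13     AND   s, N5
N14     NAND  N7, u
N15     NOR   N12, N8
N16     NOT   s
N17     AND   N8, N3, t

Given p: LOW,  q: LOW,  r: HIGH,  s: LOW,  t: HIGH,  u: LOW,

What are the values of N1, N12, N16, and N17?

N1 = p XOR r = LOW XOR HIGH = HIGH
N2 = N1 OR u OR t = HIGH OR LOW OR HIGH = HIGH
N3 = u AND N1 = LOW AND HIGH = LOW
N4 = q NAND N2 = LOW NAND HIGH = HIGH
N7 = N3 NAND N4 = LOW NAND HIGH = HIGH
N8 = N7 AND t = HIGH AND HIGH = HIGH
N9 = N3 AND N8 AND N7 = LOW AND HIGH AND HIGH = LOW
N12 = N9 AND N2 = LOW AND HIGH = LOW
N16 = NOT s = NOT LOW = HIGH
N17 = N8 AND N3 AND t = HIGH AND LOW AND HIGH = LOW

N1 = HIGH, N12 = LOW, N16 = HIGH, N17 = LOW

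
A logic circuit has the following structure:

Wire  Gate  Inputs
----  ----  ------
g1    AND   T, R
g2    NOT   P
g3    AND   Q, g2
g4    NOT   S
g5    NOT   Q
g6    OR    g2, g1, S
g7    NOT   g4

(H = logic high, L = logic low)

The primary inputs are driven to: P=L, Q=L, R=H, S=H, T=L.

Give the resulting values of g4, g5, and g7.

g4 = NOT S = NOT H = L
g5 = NOT Q = NOT L = H
g7 = NOT g4 = NOT L = H

g4 = L, g5 = H, g7 = H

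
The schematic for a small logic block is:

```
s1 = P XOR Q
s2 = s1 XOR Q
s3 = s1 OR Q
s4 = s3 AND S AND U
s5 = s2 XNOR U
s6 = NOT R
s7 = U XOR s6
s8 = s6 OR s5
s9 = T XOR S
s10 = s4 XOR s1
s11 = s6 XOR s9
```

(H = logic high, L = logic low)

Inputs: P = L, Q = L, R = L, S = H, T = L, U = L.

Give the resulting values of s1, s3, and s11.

s1 = L  s3 = L  s11 = L

s1 = P XOR Q = L XOR L = L
s3 = s1 OR Q = L OR L = L
s6 = NOT R = NOT L = H
s9 = T XOR S = L XOR H = H
s11 = s6 XOR s9 = H XOR H = L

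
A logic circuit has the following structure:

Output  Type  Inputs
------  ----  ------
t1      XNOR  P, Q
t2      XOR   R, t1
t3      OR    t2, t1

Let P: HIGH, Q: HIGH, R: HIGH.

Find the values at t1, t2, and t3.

t1 = P XNOR Q = HIGH XNOR HIGH = HIGH
t2 = R XOR t1 = HIGH XOR HIGH = LOW
t3 = t2 OR t1 = LOW OR HIGH = HIGH

t1 = HIGH, t2 = LOW, t3 = HIGH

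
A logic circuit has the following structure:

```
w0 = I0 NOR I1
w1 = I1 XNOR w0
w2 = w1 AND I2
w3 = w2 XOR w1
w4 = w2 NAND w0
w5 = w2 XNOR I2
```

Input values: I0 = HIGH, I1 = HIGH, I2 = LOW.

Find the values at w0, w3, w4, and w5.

w0 = I0 NOR I1 = HIGH NOR HIGH = LOW
w1 = I1 XNOR w0 = HIGH XNOR LOW = LOW
w2 = w1 AND I2 = LOW AND LOW = LOW
w3 = w2 XOR w1 = LOW XOR LOW = LOW
w4 = w2 NAND w0 = LOW NAND LOW = HIGH
w5 = w2 XNOR I2 = LOW XNOR LOW = HIGH

w0 = LOW  w3 = LOW  w4 = HIGH  w5 = HIGH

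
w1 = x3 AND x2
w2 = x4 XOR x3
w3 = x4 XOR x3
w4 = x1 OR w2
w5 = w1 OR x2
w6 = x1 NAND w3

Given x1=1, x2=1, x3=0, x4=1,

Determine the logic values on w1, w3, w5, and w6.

w1 = 0, w3 = 1, w5 = 1, w6 = 0

w1 = x3 AND x2 = 0 AND 1 = 0
w3 = x4 XOR x3 = 1 XOR 0 = 1
w5 = w1 OR x2 = 0 OR 1 = 1
w6 = x1 NAND w3 = 1 NAND 1 = 0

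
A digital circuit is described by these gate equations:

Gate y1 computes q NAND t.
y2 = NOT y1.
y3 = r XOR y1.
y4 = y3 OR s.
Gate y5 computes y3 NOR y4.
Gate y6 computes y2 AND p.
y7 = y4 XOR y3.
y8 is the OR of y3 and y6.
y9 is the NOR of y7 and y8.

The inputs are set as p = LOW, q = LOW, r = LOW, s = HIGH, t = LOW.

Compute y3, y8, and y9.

y3 = HIGH, y8 = HIGH, y9 = LOW

y1 = q NAND t = LOW NAND LOW = HIGH
y2 = NOT y1 = NOT HIGH = LOW
y3 = r XOR y1 = LOW XOR HIGH = HIGH
y4 = y3 OR s = HIGH OR HIGH = HIGH
y6 = y2 AND p = LOW AND LOW = LOW
y7 = y4 XOR y3 = HIGH XOR HIGH = LOW
y8 = y3 OR y6 = HIGH OR LOW = HIGH
y9 = y7 NOR y8 = LOW NOR HIGH = LOW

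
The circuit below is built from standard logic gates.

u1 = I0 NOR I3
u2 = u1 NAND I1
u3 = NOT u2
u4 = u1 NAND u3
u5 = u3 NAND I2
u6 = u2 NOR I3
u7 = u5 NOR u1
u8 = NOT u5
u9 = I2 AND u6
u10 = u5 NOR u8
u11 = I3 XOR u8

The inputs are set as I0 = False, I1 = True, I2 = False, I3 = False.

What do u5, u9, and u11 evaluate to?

u5 = True  u9 = False  u11 = False

u1 = I0 NOR I3 = False NOR False = True
u2 = u1 NAND I1 = True NAND True = False
u3 = NOT u2 = NOT False = True
u5 = u3 NAND I2 = True NAND False = True
u6 = u2 NOR I3 = False NOR False = True
u8 = NOT u5 = NOT True = False
u9 = I2 AND u6 = False AND True = False
u11 = I3 XOR u8 = False XOR False = False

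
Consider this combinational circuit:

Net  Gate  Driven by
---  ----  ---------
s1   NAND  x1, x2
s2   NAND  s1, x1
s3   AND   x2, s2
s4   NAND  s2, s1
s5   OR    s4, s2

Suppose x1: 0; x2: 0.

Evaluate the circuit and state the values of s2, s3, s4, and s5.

s1 = x1 NAND x2 = 0 NAND 0 = 1
s2 = s1 NAND x1 = 1 NAND 0 = 1
s3 = x2 AND s2 = 0 AND 1 = 0
s4 = s2 NAND s1 = 1 NAND 1 = 0
s5 = s4 OR s2 = 0 OR 1 = 1

s2 = 1, s3 = 0, s4 = 0, s5 = 1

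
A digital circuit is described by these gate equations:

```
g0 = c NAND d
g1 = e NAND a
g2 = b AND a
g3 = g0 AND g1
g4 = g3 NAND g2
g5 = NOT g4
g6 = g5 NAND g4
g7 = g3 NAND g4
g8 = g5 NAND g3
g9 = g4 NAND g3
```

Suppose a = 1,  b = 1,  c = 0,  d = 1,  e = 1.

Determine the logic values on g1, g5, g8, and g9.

g0 = c NAND d = 0 NAND 1 = 1
g1 = e NAND a = 1 NAND 1 = 0
g2 = b AND a = 1 AND 1 = 1
g3 = g0 AND g1 = 1 AND 0 = 0
g4 = g3 NAND g2 = 0 NAND 1 = 1
g5 = NOT g4 = NOT 1 = 0
g8 = g5 NAND g3 = 0 NAND 0 = 1
g9 = g4 NAND g3 = 1 NAND 0 = 1

g1 = 0; g5 = 0; g8 = 1; g9 = 1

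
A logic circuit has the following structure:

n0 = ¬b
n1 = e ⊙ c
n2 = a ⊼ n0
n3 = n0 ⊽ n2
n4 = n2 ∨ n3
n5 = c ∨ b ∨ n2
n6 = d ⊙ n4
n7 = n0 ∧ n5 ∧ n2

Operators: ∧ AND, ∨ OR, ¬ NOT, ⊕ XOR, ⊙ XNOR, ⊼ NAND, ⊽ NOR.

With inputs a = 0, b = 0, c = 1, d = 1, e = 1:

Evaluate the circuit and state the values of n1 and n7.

n0 = NOT b = NOT 0 = 1
n1 = e XNOR c = 1 XNOR 1 = 1
n2 = a NAND n0 = 0 NAND 1 = 1
n5 = c OR b OR n2 = 1 OR 0 OR 1 = 1
n7 = n0 AND n5 AND n2 = 1 AND 1 AND 1 = 1

n1 = 1, n7 = 1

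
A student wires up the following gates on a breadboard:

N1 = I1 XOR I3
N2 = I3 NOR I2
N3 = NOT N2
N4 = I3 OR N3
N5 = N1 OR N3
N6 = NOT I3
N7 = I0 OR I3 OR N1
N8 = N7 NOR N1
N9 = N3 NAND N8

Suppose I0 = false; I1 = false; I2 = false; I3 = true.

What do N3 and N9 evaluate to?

N1 = I1 XOR I3 = false XOR true = true
N2 = I3 NOR I2 = true NOR false = false
N3 = NOT N2 = NOT false = true
N7 = I0 OR I3 OR N1 = false OR true OR true = true
N8 = N7 NOR N1 = true NOR true = false
N9 = N3 NAND N8 = true NAND false = true

N3 = true, N9 = true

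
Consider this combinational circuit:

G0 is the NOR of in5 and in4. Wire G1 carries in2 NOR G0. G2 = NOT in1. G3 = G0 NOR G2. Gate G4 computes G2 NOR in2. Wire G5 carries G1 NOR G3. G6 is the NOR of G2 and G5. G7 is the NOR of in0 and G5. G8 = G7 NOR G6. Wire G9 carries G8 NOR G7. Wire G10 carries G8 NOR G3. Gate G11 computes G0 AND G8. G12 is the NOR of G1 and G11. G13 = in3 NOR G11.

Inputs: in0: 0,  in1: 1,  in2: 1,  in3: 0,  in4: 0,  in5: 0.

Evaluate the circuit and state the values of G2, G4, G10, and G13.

G2 = 0, G4 = 0, G10 = 0, G13 = 0

G0 = in5 NOR in4 = 0 NOR 0 = 1
G1 = in2 NOR G0 = 1 NOR 1 = 0
G2 = NOT in1 = NOT 1 = 0
G3 = G0 NOR G2 = 1 NOR 0 = 0
G4 = G2 NOR in2 = 0 NOR 1 = 0
G5 = G1 NOR G3 = 0 NOR 0 = 1
G6 = G2 NOR G5 = 0 NOR 1 = 0
G7 = in0 NOR G5 = 0 NOR 1 = 0
G8 = G7 NOR G6 = 0 NOR 0 = 1
G10 = G8 NOR G3 = 1 NOR 0 = 0
G11 = G0 AND G8 = 1 AND 1 = 1
G13 = in3 NOR G11 = 0 NOR 1 = 0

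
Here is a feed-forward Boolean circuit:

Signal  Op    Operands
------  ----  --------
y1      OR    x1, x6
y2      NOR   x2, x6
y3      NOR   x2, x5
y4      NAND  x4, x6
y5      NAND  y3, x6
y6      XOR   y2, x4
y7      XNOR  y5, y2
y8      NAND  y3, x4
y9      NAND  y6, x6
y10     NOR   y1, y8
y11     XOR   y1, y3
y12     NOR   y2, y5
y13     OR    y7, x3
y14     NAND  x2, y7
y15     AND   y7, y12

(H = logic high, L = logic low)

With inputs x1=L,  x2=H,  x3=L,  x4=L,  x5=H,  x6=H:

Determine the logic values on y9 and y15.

y9 = H; y15 = L

y2 = x2 NOR x6 = H NOR H = L
y3 = x2 NOR x5 = H NOR H = L
y5 = y3 NAND x6 = L NAND H = H
y6 = y2 XOR x4 = L XOR L = L
y7 = y5 XNOR y2 = H XNOR L = L
y9 = y6 NAND x6 = L NAND H = H
y12 = y2 NOR y5 = L NOR H = L
y15 = y7 AND y12 = L AND L = L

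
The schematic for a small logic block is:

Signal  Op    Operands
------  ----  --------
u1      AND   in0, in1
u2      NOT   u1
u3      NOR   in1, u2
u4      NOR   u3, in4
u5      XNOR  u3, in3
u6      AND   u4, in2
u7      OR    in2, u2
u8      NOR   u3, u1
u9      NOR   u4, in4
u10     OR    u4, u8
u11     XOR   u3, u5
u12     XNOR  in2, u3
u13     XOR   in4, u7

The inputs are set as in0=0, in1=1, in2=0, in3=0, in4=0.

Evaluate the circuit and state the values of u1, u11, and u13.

u1 = in0 AND in1 = 0 AND 1 = 0
u2 = NOT u1 = NOT 0 = 1
u3 = in1 NOR u2 = 1 NOR 1 = 0
u5 = u3 XNOR in3 = 0 XNOR 0 = 1
u7 = in2 OR u2 = 0 OR 1 = 1
u11 = u3 XOR u5 = 0 XOR 1 = 1
u13 = in4 XOR u7 = 0 XOR 1 = 1

u1 = 0  u11 = 1  u13 = 1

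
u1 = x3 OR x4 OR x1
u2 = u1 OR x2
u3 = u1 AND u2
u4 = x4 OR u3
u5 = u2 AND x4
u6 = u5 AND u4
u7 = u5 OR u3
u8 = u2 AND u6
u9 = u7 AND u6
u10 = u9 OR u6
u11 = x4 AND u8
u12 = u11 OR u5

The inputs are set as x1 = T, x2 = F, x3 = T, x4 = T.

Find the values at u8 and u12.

u1 = x3 OR x4 OR x1 = T OR T OR T = T
u2 = u1 OR x2 = T OR F = T
u3 = u1 AND u2 = T AND T = T
u4 = x4 OR u3 = T OR T = T
u5 = u2 AND x4 = T AND T = T
u6 = u5 AND u4 = T AND T = T
u8 = u2 AND u6 = T AND T = T
u11 = x4 AND u8 = T AND T = T
u12 = u11 OR u5 = T OR T = T

u8 = T, u12 = T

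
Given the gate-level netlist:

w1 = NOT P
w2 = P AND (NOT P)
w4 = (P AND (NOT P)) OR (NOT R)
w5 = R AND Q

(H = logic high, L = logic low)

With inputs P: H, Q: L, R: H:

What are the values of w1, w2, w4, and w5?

w1 = L; w2 = L; w4 = L; w5 = L

w1 = NOT H = L
w2 = H AND (NOT H) = L
w4 = (H AND (NOT H)) OR (NOT H) = L
w5 = H AND L = L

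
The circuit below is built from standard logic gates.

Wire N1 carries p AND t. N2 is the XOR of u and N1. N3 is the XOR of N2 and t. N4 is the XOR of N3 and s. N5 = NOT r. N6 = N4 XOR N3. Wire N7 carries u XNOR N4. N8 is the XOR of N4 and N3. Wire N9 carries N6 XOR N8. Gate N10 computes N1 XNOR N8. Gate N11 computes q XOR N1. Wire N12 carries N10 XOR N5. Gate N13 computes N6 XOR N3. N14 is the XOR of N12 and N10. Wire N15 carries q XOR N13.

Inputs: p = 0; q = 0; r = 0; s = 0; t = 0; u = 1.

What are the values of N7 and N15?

N7 = 1, N15 = 1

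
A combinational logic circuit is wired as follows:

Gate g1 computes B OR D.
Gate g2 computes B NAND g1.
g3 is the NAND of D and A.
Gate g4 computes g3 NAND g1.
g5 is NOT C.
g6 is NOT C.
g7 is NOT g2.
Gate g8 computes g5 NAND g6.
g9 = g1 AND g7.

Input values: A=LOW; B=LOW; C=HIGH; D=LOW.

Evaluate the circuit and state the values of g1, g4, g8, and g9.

g1 = LOW, g4 = HIGH, g8 = HIGH, g9 = LOW

g1 = B OR D = LOW OR LOW = LOW
g2 = B NAND g1 = LOW NAND LOW = HIGH
g3 = D NAND A = LOW NAND LOW = HIGH
g4 = g3 NAND g1 = HIGH NAND LOW = HIGH
g5 = NOT C = NOT HIGH = LOW
g6 = NOT C = NOT HIGH = LOW
g7 = NOT g2 = NOT HIGH = LOW
g8 = g5 NAND g6 = LOW NAND LOW = HIGH
g9 = g1 AND g7 = LOW AND LOW = LOW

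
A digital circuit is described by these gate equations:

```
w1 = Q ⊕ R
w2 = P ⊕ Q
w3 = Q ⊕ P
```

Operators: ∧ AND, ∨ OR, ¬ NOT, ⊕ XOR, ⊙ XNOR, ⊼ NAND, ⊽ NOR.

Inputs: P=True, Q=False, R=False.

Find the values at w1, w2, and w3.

w1 = False  w2 = True  w3 = True

w1 = Q XOR R = False XOR False = False
w2 = P XOR Q = True XOR False = True
w3 = Q XOR P = False XOR True = True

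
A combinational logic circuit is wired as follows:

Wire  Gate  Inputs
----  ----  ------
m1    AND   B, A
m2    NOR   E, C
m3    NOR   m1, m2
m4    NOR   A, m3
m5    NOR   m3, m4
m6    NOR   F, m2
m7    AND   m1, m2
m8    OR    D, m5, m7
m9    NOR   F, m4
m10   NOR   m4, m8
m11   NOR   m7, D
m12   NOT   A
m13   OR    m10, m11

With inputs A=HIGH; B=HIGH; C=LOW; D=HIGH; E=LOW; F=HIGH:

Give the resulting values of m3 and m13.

m1 = B AND A = HIGH AND HIGH = HIGH
m2 = E NOR C = LOW NOR LOW = HIGH
m3 = m1 NOR m2 = HIGH NOR HIGH = LOW
m4 = A NOR m3 = HIGH NOR LOW = LOW
m5 = m3 NOR m4 = LOW NOR LOW = HIGH
m7 = m1 AND m2 = HIGH AND HIGH = HIGH
m8 = D OR m5 OR m7 = HIGH OR HIGH OR HIGH = HIGH
m10 = m4 NOR m8 = LOW NOR HIGH = LOW
m11 = m7 NOR D = HIGH NOR HIGH = LOW
m13 = m10 OR m11 = LOW OR LOW = LOW

m3 = LOW, m13 = LOW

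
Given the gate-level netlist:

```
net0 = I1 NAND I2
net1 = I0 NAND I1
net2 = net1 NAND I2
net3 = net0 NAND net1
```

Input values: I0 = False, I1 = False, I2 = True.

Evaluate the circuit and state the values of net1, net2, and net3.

net0 = I1 NAND I2 = False NAND True = True
net1 = I0 NAND I1 = False NAND False = True
net2 = net1 NAND I2 = True NAND True = False
net3 = net0 NAND net1 = True NAND True = False

net1 = True; net2 = False; net3 = False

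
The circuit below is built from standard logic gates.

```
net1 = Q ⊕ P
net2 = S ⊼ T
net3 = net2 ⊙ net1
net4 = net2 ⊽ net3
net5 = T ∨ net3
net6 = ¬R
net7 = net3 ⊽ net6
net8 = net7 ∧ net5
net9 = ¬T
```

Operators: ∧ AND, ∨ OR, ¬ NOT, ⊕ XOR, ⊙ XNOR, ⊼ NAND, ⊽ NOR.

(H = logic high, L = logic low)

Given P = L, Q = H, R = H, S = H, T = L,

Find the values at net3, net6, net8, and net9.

net3 = H, net6 = L, net8 = L, net9 = H

net1 = Q XOR P = H XOR L = H
net2 = S NAND T = H NAND L = H
net3 = net2 XNOR net1 = H XNOR H = H
net5 = T OR net3 = L OR H = H
net6 = NOT R = NOT H = L
net7 = net3 NOR net6 = H NOR L = L
net8 = net7 AND net5 = L AND H = L
net9 = NOT T = NOT L = H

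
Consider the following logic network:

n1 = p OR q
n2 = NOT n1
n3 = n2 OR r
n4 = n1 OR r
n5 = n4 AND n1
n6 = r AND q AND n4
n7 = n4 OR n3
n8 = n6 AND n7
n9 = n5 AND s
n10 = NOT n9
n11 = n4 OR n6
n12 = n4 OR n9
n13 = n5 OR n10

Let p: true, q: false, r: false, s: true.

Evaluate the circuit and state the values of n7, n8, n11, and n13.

n1 = p OR q = true OR false = true
n2 = NOT n1 = NOT true = false
n3 = n2 OR r = false OR false = false
n4 = n1 OR r = true OR false = true
n5 = n4 AND n1 = true AND true = true
n6 = r AND q AND n4 = false AND false AND true = false
n7 = n4 OR n3 = true OR false = true
n8 = n6 AND n7 = false AND true = false
n9 = n5 AND s = true AND true = true
n10 = NOT n9 = NOT true = false
n11 = n4 OR n6 = true OR false = true
n13 = n5 OR n10 = true OR false = true

n7 = true; n8 = false; n11 = true; n13 = true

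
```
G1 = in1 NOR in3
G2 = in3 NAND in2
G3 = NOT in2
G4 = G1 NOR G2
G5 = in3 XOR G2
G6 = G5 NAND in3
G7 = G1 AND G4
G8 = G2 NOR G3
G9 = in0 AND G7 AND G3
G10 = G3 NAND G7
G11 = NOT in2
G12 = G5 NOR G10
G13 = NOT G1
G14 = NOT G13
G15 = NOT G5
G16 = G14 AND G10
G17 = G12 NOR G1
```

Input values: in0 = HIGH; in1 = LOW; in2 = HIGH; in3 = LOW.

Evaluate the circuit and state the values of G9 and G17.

G9 = LOW; G17 = LOW

G1 = in1 NOR in3 = LOW NOR LOW = HIGH
G2 = in3 NAND in2 = LOW NAND HIGH = HIGH
G3 = NOT in2 = NOT HIGH = LOW
G4 = G1 NOR G2 = HIGH NOR HIGH = LOW
G5 = in3 XOR G2 = LOW XOR HIGH = HIGH
G7 = G1 AND G4 = HIGH AND LOW = LOW
G9 = in0 AND G7 AND G3 = HIGH AND LOW AND LOW = LOW
G10 = G3 NAND G7 = LOW NAND LOW = HIGH
G12 = G5 NOR G10 = HIGH NOR HIGH = LOW
G17 = G12 NOR G1 = LOW NOR HIGH = LOW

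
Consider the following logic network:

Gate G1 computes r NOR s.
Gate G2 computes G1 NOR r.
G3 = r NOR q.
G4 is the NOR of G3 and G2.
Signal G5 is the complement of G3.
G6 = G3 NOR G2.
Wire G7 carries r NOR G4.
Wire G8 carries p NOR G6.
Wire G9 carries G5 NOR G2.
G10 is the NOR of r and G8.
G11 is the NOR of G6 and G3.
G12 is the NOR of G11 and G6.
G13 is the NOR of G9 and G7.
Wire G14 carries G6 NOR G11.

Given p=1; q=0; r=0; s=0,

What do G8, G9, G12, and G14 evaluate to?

G8 = 0, G9 = 1, G12 = 1, G14 = 1

G1 = r NOR s = 0 NOR 0 = 1
G2 = G1 NOR r = 1 NOR 0 = 0
G3 = r NOR q = 0 NOR 0 = 1
G5 = NOT G3 = NOT 1 = 0
G6 = G3 NOR G2 = 1 NOR 0 = 0
G8 = p NOR G6 = 1 NOR 0 = 0
G9 = G5 NOR G2 = 0 NOR 0 = 1
G11 = G6 NOR G3 = 0 NOR 1 = 0
G12 = G11 NOR G6 = 0 NOR 0 = 1
G14 = G6 NOR G11 = 0 NOR 0 = 1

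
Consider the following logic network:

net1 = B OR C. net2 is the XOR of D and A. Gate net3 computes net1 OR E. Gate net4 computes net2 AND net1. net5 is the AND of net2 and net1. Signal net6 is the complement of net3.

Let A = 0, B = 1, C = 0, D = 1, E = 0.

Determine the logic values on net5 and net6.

net5 = 1; net6 = 0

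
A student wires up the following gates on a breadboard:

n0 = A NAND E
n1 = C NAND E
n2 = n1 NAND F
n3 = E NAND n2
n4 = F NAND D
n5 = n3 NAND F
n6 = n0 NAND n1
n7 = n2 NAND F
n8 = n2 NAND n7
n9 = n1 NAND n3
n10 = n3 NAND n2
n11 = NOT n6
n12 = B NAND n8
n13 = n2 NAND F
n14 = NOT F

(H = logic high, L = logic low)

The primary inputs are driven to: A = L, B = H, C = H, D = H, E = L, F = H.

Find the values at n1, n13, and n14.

n1 = C NAND E = H NAND L = H
n2 = n1 NAND F = H NAND H = L
n13 = n2 NAND F = L NAND H = H
n14 = NOT F = NOT H = L

n1 = H  n13 = H  n14 = L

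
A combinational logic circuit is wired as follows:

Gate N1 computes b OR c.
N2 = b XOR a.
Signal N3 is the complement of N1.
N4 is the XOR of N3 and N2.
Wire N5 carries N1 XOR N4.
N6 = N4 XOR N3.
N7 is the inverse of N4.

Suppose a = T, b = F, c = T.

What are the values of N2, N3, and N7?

N2 = T, N3 = F, N7 = F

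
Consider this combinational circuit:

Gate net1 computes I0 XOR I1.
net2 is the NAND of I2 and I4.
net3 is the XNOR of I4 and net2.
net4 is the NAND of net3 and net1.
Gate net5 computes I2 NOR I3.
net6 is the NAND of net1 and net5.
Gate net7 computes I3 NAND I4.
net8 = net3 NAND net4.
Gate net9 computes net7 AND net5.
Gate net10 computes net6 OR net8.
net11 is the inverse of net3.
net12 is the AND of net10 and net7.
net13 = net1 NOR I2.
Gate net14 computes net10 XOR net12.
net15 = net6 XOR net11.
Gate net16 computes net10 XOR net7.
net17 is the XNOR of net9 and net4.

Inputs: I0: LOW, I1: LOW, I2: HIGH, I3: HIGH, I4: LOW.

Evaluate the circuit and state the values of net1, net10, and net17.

net1 = LOW; net10 = HIGH; net17 = LOW

net1 = I0 XOR I1 = LOW XOR LOW = LOW
net2 = I2 NAND I4 = HIGH NAND LOW = HIGH
net3 = I4 XNOR net2 = LOW XNOR HIGH = LOW
net4 = net3 NAND net1 = LOW NAND LOW = HIGH
net5 = I2 NOR I3 = HIGH NOR HIGH = LOW
net6 = net1 NAND net5 = LOW NAND LOW = HIGH
net7 = I3 NAND I4 = HIGH NAND LOW = HIGH
net8 = net3 NAND net4 = LOW NAND HIGH = HIGH
net9 = net7 AND net5 = HIGH AND LOW = LOW
net10 = net6 OR net8 = HIGH OR HIGH = HIGH
net17 = net9 XNOR net4 = LOW XNOR HIGH = LOW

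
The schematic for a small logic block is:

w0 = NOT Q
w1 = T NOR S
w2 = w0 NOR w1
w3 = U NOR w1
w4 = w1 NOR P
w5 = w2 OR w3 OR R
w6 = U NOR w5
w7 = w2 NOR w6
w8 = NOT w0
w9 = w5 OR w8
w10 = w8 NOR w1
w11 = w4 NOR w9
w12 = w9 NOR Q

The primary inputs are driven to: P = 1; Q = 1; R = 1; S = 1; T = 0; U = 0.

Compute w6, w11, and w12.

w6 = 0  w11 = 0  w12 = 0

w0 = NOT Q = NOT 1 = 0
w1 = T NOR S = 0 NOR 1 = 0
w2 = w0 NOR w1 = 0 NOR 0 = 1
w3 = U NOR w1 = 0 NOR 0 = 1
w4 = w1 NOR P = 0 NOR 1 = 0
w5 = w2 OR w3 OR R = 1 OR 1 OR 1 = 1
w6 = U NOR w5 = 0 NOR 1 = 0
w8 = NOT w0 = NOT 0 = 1
w9 = w5 OR w8 = 1 OR 1 = 1
w11 = w4 NOR w9 = 0 NOR 1 = 0
w12 = w9 NOR Q = 1 NOR 1 = 0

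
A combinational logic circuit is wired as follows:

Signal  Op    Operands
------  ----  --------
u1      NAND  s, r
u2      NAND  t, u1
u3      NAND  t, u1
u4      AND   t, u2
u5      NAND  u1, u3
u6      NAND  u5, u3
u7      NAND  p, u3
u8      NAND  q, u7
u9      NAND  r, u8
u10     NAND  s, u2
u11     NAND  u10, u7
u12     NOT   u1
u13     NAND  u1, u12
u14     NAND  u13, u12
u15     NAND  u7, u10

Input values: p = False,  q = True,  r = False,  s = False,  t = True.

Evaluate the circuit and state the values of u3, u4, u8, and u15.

u3 = False; u4 = False; u8 = False; u15 = False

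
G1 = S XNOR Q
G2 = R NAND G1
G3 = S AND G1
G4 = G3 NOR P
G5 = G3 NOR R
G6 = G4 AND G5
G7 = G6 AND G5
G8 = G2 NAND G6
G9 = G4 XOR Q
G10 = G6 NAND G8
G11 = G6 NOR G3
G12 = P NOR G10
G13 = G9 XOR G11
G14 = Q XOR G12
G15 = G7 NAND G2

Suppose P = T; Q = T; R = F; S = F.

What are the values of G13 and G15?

G1 = S XNOR Q = F XNOR T = F
G2 = R NAND G1 = F NAND F = T
G3 = S AND G1 = F AND F = F
G4 = G3 NOR P = F NOR T = F
G5 = G3 NOR R = F NOR F = T
G6 = G4 AND G5 = F AND T = F
G7 = G6 AND G5 = F AND T = F
G9 = G4 XOR Q = F XOR T = T
G11 = G6 NOR G3 = F NOR F = T
G13 = G9 XOR G11 = T XOR T = F
G15 = G7 NAND G2 = F NAND T = T

G13 = F  G15 = T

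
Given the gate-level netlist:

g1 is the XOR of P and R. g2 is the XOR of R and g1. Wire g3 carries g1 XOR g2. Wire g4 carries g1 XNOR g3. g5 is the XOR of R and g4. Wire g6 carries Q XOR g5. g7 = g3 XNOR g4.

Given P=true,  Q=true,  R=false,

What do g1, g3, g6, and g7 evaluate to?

g1 = true, g3 = false, g6 = true, g7 = true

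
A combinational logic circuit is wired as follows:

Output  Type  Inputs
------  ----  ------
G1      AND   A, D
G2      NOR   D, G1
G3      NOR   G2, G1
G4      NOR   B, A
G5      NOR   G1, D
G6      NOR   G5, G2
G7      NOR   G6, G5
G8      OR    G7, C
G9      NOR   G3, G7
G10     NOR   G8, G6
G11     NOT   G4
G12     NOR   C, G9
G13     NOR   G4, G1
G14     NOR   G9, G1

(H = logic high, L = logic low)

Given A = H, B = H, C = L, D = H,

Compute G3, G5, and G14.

G1 = A AND D = H AND H = H
G2 = D NOR G1 = H NOR H = L
G3 = G2 NOR G1 = L NOR H = L
G5 = G1 NOR D = H NOR H = L
G6 = G5 NOR G2 = L NOR L = H
G7 = G6 NOR G5 = H NOR L = L
G9 = G3 NOR G7 = L NOR L = H
G14 = G9 NOR G1 = H NOR H = L

G3 = L  G5 = L  G14 = L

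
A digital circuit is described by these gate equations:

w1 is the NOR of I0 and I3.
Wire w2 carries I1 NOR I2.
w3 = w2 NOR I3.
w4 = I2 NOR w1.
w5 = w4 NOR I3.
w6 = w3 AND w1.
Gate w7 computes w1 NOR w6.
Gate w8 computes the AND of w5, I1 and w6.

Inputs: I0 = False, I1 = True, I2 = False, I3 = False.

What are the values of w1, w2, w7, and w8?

w1 = True  w2 = False  w7 = False  w8 = True

w1 = I0 NOR I3 = False NOR False = True
w2 = I1 NOR I2 = True NOR False = False
w3 = w2 NOR I3 = False NOR False = True
w4 = I2 NOR w1 = False NOR True = False
w5 = w4 NOR I3 = False NOR False = True
w6 = w3 AND w1 = True AND True = True
w7 = w1 NOR w6 = True NOR True = False
w8 = w5 AND I1 AND w6 = True AND True AND True = True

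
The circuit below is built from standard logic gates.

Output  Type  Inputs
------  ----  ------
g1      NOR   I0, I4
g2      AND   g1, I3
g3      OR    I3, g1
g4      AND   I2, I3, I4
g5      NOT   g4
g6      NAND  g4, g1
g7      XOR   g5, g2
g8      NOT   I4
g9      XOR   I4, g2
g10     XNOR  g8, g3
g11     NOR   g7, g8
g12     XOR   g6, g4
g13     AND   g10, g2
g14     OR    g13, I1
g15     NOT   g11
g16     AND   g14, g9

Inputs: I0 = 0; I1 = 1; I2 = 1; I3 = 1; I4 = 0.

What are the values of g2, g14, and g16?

g2 = 1, g14 = 1, g16 = 1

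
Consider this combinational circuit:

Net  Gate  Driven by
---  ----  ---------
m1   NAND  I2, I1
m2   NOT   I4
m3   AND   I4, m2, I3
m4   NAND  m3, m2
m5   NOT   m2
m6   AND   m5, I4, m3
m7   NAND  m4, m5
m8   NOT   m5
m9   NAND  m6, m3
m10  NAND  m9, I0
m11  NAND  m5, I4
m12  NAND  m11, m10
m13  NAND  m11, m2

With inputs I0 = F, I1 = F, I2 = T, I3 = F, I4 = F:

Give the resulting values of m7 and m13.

m2 = NOT I4 = NOT F = T
m3 = I4 AND m2 AND I3 = F AND T AND F = F
m4 = m3 NAND m2 = F NAND T = T
m5 = NOT m2 = NOT T = F
m7 = m4 NAND m5 = T NAND F = T
m11 = m5 NAND I4 = F NAND F = T
m13 = m11 NAND m2 = T NAND T = F

m7 = T, m13 = F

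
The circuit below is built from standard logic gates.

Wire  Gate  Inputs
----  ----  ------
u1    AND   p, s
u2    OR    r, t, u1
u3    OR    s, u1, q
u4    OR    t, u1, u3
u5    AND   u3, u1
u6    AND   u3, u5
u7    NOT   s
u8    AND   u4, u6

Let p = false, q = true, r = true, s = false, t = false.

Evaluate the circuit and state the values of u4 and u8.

u4 = true  u8 = false

u1 = p AND s = false AND false = false
u3 = s OR u1 OR q = false OR false OR true = true
u4 = t OR u1 OR u3 = false OR false OR true = true
u5 = u3 AND u1 = true AND false = false
u6 = u3 AND u5 = true AND false = false
u8 = u4 AND u6 = true AND false = false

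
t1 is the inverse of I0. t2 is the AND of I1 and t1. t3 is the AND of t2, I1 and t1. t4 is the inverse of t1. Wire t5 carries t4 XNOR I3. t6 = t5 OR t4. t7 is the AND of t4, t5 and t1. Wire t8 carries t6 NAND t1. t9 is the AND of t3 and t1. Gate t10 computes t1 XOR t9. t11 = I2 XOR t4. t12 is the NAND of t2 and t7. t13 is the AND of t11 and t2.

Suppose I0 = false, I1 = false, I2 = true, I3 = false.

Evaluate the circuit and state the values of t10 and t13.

t10 = true  t13 = false

t1 = NOT I0 = NOT false = true
t2 = I1 AND t1 = false AND true = false
t3 = t2 AND I1 AND t1 = false AND false AND true = false
t4 = NOT t1 = NOT true = false
t9 = t3 AND t1 = false AND true = false
t10 = t1 XOR t9 = true XOR false = true
t11 = I2 XOR t4 = true XOR false = true
t13 = t11 AND t2 = true AND false = false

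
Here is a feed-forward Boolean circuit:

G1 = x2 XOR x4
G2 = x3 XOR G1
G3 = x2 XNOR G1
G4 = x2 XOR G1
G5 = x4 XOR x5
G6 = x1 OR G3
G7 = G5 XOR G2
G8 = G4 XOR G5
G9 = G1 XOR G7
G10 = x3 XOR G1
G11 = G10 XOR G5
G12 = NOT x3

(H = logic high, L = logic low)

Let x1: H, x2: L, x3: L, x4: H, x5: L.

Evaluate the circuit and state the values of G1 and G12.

G1 = x2 XOR x4 = L XOR H = H
G12 = NOT x3 = NOT L = H

G1 = H, G12 = H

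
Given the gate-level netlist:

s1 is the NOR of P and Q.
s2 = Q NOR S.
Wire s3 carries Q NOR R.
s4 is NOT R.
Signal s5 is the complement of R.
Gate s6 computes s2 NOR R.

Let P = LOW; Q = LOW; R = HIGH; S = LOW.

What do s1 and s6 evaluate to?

s1 = P NOR Q = LOW NOR LOW = HIGH
s2 = Q NOR S = LOW NOR LOW = HIGH
s6 = s2 NOR R = HIGH NOR HIGH = LOW

s1 = HIGH; s6 = LOW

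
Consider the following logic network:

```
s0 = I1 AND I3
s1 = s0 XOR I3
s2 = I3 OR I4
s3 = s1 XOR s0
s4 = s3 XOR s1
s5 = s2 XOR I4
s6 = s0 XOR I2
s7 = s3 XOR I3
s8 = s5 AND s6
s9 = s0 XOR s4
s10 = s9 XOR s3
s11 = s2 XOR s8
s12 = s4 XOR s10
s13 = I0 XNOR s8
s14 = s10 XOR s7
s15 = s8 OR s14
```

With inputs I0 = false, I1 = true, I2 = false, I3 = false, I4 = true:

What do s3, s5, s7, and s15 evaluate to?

s0 = I1 AND I3 = true AND false = false
s1 = s0 XOR I3 = false XOR false = false
s2 = I3 OR I4 = false OR true = true
s3 = s1 XOR s0 = false XOR false = false
s4 = s3 XOR s1 = false XOR false = false
s5 = s2 XOR I4 = true XOR true = false
s6 = s0 XOR I2 = false XOR false = false
s7 = s3 XOR I3 = false XOR false = false
s8 = s5 AND s6 = false AND false = false
s9 = s0 XOR s4 = false XOR false = false
s10 = s9 XOR s3 = false XOR false = false
s14 = s10 XOR s7 = false XOR false = false
s15 = s8 OR s14 = false OR false = false

s3 = false; s5 = false; s7 = false; s15 = false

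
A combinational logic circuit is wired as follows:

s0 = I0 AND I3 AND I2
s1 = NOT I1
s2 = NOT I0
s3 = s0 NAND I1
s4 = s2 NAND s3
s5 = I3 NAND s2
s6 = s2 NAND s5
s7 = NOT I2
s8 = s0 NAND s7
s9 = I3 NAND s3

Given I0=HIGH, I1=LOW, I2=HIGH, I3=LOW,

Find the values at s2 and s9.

s2 = LOW, s9 = HIGH

s0 = I0 AND I3 AND I2 = HIGH AND LOW AND HIGH = LOW
s2 = NOT I0 = NOT HIGH = LOW
s3 = s0 NAND I1 = LOW NAND LOW = HIGH
s9 = I3 NAND s3 = LOW NAND HIGH = HIGH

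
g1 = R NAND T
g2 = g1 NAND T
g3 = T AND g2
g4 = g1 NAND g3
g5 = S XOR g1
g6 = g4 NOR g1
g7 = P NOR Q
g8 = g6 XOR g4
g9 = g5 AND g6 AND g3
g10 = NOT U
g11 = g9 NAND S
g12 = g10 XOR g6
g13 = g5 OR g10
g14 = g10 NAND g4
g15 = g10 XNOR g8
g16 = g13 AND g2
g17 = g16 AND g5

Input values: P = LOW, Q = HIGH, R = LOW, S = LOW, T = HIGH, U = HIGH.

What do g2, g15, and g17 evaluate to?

g2 = LOW  g15 = LOW  g17 = LOW

g1 = R NAND T = LOW NAND HIGH = HIGH
g2 = g1 NAND T = HIGH NAND HIGH = LOW
g3 = T AND g2 = HIGH AND LOW = LOW
g4 = g1 NAND g3 = HIGH NAND LOW = HIGH
g5 = S XOR g1 = LOW XOR HIGH = HIGH
g6 = g4 NOR g1 = HIGH NOR HIGH = LOW
g8 = g6 XOR g4 = LOW XOR HIGH = HIGH
g10 = NOT U = NOT HIGH = LOW
g13 = g5 OR g10 = HIGH OR LOW = HIGH
g15 = g10 XNOR g8 = LOW XNOR HIGH = LOW
g16 = g13 AND g2 = HIGH AND LOW = LOW
g17 = g16 AND g5 = LOW AND HIGH = LOW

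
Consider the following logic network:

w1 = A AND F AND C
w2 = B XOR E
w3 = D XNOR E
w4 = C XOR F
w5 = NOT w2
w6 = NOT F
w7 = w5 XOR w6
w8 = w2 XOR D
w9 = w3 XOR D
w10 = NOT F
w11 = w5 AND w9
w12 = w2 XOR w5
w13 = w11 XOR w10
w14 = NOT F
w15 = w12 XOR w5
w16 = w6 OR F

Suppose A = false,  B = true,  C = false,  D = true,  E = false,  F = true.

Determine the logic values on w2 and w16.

w2 = true, w16 = true

w2 = B XOR E = true XOR false = true
w6 = NOT F = NOT true = false
w16 = w6 OR F = false OR true = true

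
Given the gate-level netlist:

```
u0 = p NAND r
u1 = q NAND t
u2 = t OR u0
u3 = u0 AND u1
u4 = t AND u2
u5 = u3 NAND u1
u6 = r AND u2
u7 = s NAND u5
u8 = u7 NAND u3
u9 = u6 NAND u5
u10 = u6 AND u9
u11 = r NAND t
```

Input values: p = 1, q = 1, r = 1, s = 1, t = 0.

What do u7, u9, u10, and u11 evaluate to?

u0 = p NAND r = 1 NAND 1 = 0
u1 = q NAND t = 1 NAND 0 = 1
u2 = t OR u0 = 0 OR 0 = 0
u3 = u0 AND u1 = 0 AND 1 = 0
u5 = u3 NAND u1 = 0 NAND 1 = 1
u6 = r AND u2 = 1 AND 0 = 0
u7 = s NAND u5 = 1 NAND 1 = 0
u9 = u6 NAND u5 = 0 NAND 1 = 1
u10 = u6 AND u9 = 0 AND 1 = 0
u11 = r NAND t = 1 NAND 0 = 1

u7 = 0; u9 = 1; u10 = 0; u11 = 1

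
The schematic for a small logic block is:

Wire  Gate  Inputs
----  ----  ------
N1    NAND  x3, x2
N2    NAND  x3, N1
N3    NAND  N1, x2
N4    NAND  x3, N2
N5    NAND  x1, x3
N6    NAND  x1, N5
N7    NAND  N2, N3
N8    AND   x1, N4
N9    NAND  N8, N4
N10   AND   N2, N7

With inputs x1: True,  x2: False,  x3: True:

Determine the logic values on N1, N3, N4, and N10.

N1 = True  N3 = True  N4 = True  N10 = False

N1 = x3 NAND x2 = True NAND False = True
N2 = x3 NAND N1 = True NAND True = False
N3 = N1 NAND x2 = True NAND False = True
N4 = x3 NAND N2 = True NAND False = True
N7 = N2 NAND N3 = False NAND True = True
N10 = N2 AND N7 = False AND True = False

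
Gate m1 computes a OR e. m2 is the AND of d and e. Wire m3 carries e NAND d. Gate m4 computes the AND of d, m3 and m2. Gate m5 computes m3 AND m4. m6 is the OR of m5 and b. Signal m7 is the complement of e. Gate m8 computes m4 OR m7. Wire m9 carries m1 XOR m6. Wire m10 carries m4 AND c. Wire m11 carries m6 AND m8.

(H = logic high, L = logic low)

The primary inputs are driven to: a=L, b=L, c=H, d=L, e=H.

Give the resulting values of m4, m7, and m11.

m4 = L  m7 = L  m11 = L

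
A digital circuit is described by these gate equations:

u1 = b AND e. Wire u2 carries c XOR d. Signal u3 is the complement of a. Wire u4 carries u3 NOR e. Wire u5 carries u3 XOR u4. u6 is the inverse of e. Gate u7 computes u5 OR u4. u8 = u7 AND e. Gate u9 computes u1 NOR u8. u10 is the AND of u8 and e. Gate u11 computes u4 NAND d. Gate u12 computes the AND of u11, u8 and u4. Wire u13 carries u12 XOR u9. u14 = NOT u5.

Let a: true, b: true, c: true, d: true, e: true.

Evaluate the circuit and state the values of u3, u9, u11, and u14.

u3 = false, u9 = false, u11 = true, u14 = true

u1 = b AND e = true AND true = true
u3 = NOT a = NOT true = false
u4 = u3 NOR e = false NOR true = false
u5 = u3 XOR u4 = false XOR false = false
u7 = u5 OR u4 = false OR false = false
u8 = u7 AND e = false AND true = false
u9 = u1 NOR u8 = true NOR false = false
u11 = u4 NAND d = false NAND true = true
u14 = NOT u5 = NOT false = true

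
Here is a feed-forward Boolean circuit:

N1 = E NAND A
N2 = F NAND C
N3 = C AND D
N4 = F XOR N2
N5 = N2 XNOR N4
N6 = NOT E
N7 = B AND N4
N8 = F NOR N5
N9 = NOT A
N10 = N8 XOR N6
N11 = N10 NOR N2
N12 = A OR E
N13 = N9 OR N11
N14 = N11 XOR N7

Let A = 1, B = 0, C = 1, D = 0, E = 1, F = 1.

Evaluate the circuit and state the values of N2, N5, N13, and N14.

N2 = 0, N5 = 0, N13 = 1, N14 = 1

N2 = F NAND C = 1 NAND 1 = 0
N4 = F XOR N2 = 1 XOR 0 = 1
N5 = N2 XNOR N4 = 0 XNOR 1 = 0
N6 = NOT E = NOT 1 = 0
N7 = B AND N4 = 0 AND 1 = 0
N8 = F NOR N5 = 1 NOR 0 = 0
N9 = NOT A = NOT 1 = 0
N10 = N8 XOR N6 = 0 XOR 0 = 0
N11 = N10 NOR N2 = 0 NOR 0 = 1
N13 = N9 OR N11 = 0 OR 1 = 1
N14 = N11 XOR N7 = 1 XOR 0 = 1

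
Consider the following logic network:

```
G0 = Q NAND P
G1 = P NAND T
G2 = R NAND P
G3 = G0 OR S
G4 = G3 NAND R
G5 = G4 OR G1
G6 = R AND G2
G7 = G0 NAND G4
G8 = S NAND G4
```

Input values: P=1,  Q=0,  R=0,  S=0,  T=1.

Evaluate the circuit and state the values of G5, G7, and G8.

G0 = Q NAND P = 0 NAND 1 = 1
G1 = P NAND T = 1 NAND 1 = 0
G3 = G0 OR S = 1 OR 0 = 1
G4 = G3 NAND R = 1 NAND 0 = 1
G5 = G4 OR G1 = 1 OR 0 = 1
G7 = G0 NAND G4 = 1 NAND 1 = 0
G8 = S NAND G4 = 0 NAND 1 = 1

G5 = 1, G7 = 0, G8 = 1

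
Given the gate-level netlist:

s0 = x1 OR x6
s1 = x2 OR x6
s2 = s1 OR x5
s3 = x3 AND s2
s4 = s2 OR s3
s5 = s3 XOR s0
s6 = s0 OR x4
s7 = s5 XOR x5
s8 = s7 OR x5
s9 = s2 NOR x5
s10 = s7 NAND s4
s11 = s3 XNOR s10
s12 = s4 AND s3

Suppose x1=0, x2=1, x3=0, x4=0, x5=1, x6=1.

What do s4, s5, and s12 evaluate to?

s4 = 1, s5 = 1, s12 = 0

s0 = x1 OR x6 = 0 OR 1 = 1
s1 = x2 OR x6 = 1 OR 1 = 1
s2 = s1 OR x5 = 1 OR 1 = 1
s3 = x3 AND s2 = 0 AND 1 = 0
s4 = s2 OR s3 = 1 OR 0 = 1
s5 = s3 XOR s0 = 0 XOR 1 = 1
s12 = s4 AND s3 = 1 AND 0 = 0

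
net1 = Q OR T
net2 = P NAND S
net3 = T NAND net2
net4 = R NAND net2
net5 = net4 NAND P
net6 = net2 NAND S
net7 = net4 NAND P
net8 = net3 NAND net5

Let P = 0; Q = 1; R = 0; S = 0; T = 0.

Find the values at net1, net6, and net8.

net1 = 1, net6 = 1, net8 = 0

net1 = Q OR T = 1 OR 0 = 1
net2 = P NAND S = 0 NAND 0 = 1
net3 = T NAND net2 = 0 NAND 1 = 1
net4 = R NAND net2 = 0 NAND 1 = 1
net5 = net4 NAND P = 1 NAND 0 = 1
net6 = net2 NAND S = 1 NAND 0 = 1
net8 = net3 NAND net5 = 1 NAND 1 = 0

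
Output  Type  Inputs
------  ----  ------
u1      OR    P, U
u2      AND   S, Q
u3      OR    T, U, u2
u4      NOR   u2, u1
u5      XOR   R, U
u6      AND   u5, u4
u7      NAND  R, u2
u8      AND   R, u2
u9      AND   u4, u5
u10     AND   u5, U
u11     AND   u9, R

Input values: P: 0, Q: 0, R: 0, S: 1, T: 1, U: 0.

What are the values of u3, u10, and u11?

u3 = 1  u10 = 0  u11 = 0

u1 = P OR U = 0 OR 0 = 0
u2 = S AND Q = 1 AND 0 = 0
u3 = T OR U OR u2 = 1 OR 0 OR 0 = 1
u4 = u2 NOR u1 = 0 NOR 0 = 1
u5 = R XOR U = 0 XOR 0 = 0
u9 = u4 AND u5 = 1 AND 0 = 0
u10 = u5 AND U = 0 AND 0 = 0
u11 = u9 AND R = 0 AND 0 = 0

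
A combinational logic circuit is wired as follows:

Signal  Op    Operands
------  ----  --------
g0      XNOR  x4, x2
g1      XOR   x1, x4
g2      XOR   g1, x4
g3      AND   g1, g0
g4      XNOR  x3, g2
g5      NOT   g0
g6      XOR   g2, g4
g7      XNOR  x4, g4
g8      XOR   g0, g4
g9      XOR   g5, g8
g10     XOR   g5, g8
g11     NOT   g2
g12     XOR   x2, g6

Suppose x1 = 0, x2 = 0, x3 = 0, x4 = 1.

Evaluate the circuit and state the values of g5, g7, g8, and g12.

g5 = 1  g7 = 1  g8 = 1  g12 = 1

g0 = x4 XNOR x2 = 1 XNOR 0 = 0
g1 = x1 XOR x4 = 0 XOR 1 = 1
g2 = g1 XOR x4 = 1 XOR 1 = 0
g4 = x3 XNOR g2 = 0 XNOR 0 = 1
g5 = NOT g0 = NOT 0 = 1
g6 = g2 XOR g4 = 0 XOR 1 = 1
g7 = x4 XNOR g4 = 1 XNOR 1 = 1
g8 = g0 XOR g4 = 0 XOR 1 = 1
g12 = x2 XOR g6 = 0 XOR 1 = 1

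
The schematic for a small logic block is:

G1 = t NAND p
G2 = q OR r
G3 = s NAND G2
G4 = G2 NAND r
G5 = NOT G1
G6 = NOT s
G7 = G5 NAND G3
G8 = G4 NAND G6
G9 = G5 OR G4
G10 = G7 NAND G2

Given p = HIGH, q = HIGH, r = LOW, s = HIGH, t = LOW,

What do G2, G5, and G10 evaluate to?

G1 = t NAND p = LOW NAND HIGH = HIGH
G2 = q OR r = HIGH OR LOW = HIGH
G3 = s NAND G2 = HIGH NAND HIGH = LOW
G5 = NOT G1 = NOT HIGH = LOW
G7 = G5 NAND G3 = LOW NAND LOW = HIGH
G10 = G7 NAND G2 = HIGH NAND HIGH = LOW

G2 = HIGH, G5 = LOW, G10 = LOW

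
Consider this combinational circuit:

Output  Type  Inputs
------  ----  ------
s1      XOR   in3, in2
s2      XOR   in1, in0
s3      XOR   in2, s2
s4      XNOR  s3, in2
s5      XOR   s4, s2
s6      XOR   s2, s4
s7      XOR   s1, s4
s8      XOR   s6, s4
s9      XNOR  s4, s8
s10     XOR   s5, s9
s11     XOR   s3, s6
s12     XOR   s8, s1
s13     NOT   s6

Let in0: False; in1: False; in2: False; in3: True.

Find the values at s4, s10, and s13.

s4 = True; s10 = True; s13 = False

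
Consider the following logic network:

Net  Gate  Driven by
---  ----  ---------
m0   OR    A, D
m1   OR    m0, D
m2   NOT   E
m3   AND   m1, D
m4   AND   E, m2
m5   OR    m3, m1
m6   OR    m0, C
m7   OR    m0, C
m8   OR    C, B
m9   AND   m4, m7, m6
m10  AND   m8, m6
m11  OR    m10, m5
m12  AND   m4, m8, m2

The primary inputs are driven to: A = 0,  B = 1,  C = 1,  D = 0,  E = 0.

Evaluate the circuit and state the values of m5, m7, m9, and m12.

m5 = 0; m7 = 1; m9 = 0; m12 = 0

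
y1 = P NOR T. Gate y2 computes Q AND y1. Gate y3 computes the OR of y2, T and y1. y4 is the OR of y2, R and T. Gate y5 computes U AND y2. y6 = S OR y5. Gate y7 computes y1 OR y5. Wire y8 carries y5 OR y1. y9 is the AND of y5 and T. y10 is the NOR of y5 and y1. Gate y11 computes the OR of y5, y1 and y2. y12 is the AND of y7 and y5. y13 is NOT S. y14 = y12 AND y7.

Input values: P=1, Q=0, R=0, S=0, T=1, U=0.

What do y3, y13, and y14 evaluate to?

y3 = 1, y13 = 1, y14 = 0

y1 = P NOR T = 1 NOR 1 = 0
y2 = Q AND y1 = 0 AND 0 = 0
y3 = y2 OR T OR y1 = 0 OR 1 OR 0 = 1
y5 = U AND y2 = 0 AND 0 = 0
y7 = y1 OR y5 = 0 OR 0 = 0
y12 = y7 AND y5 = 0 AND 0 = 0
y13 = NOT S = NOT 0 = 1
y14 = y12 AND y7 = 0 AND 0 = 0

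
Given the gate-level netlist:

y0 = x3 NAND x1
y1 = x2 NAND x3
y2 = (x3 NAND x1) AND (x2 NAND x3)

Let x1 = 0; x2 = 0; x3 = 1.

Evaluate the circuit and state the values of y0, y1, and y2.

y0 = 1 NAND 0 = 1
y1 = 0 NAND 1 = 1
y2 = (1 NAND 0) AND (0 NAND 1) = 1

y0 = 1, y1 = 1, y2 = 1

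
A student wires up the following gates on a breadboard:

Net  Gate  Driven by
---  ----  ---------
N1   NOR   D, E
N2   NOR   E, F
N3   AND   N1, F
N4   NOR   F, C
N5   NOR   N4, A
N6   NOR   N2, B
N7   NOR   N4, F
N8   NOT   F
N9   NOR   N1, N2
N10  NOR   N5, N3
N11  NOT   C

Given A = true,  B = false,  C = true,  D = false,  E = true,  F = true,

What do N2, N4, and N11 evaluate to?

N2 = false, N4 = false, N11 = false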